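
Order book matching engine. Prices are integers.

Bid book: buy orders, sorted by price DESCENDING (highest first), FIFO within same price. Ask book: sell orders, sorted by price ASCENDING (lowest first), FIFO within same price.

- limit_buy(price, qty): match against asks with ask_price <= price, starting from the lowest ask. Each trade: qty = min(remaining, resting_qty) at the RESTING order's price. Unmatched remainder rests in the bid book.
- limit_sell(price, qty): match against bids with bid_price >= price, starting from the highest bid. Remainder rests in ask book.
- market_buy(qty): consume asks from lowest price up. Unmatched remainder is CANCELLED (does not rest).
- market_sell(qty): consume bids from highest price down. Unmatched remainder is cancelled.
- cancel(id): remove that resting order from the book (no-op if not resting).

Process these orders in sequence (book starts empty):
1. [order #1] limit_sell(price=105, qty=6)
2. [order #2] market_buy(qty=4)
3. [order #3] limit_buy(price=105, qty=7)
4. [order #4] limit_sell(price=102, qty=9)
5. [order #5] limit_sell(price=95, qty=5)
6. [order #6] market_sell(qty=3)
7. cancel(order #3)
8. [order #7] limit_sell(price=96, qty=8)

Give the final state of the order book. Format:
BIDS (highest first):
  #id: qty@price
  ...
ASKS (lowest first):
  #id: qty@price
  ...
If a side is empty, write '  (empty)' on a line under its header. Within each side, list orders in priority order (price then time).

Answer: BIDS (highest first):
  (empty)
ASKS (lowest first):
  #5: 5@95
  #7: 8@96
  #4: 4@102

Derivation:
After op 1 [order #1] limit_sell(price=105, qty=6): fills=none; bids=[-] asks=[#1:6@105]
After op 2 [order #2] market_buy(qty=4): fills=#2x#1:4@105; bids=[-] asks=[#1:2@105]
After op 3 [order #3] limit_buy(price=105, qty=7): fills=#3x#1:2@105; bids=[#3:5@105] asks=[-]
After op 4 [order #4] limit_sell(price=102, qty=9): fills=#3x#4:5@105; bids=[-] asks=[#4:4@102]
After op 5 [order #5] limit_sell(price=95, qty=5): fills=none; bids=[-] asks=[#5:5@95 #4:4@102]
After op 6 [order #6] market_sell(qty=3): fills=none; bids=[-] asks=[#5:5@95 #4:4@102]
After op 7 cancel(order #3): fills=none; bids=[-] asks=[#5:5@95 #4:4@102]
After op 8 [order #7] limit_sell(price=96, qty=8): fills=none; bids=[-] asks=[#5:5@95 #7:8@96 #4:4@102]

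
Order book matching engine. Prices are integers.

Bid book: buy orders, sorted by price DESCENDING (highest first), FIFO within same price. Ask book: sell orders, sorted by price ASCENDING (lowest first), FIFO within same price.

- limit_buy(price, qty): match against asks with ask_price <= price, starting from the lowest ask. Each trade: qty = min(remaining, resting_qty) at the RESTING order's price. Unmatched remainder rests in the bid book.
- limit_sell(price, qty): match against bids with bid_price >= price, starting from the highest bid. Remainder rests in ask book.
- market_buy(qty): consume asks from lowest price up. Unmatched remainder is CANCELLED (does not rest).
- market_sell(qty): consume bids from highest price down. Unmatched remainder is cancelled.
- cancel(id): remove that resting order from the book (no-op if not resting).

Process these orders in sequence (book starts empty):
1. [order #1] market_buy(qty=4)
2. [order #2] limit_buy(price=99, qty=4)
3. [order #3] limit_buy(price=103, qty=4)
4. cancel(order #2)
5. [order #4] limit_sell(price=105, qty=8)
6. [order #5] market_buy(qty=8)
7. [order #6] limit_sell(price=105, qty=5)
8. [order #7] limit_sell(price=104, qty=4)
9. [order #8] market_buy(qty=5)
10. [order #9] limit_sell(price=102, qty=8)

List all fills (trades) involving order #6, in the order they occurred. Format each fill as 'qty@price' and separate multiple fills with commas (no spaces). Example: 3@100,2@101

Answer: 1@105

Derivation:
After op 1 [order #1] market_buy(qty=4): fills=none; bids=[-] asks=[-]
After op 2 [order #2] limit_buy(price=99, qty=4): fills=none; bids=[#2:4@99] asks=[-]
After op 3 [order #3] limit_buy(price=103, qty=4): fills=none; bids=[#3:4@103 #2:4@99] asks=[-]
After op 4 cancel(order #2): fills=none; bids=[#3:4@103] asks=[-]
After op 5 [order #4] limit_sell(price=105, qty=8): fills=none; bids=[#3:4@103] asks=[#4:8@105]
After op 6 [order #5] market_buy(qty=8): fills=#5x#4:8@105; bids=[#3:4@103] asks=[-]
After op 7 [order #6] limit_sell(price=105, qty=5): fills=none; bids=[#3:4@103] asks=[#6:5@105]
After op 8 [order #7] limit_sell(price=104, qty=4): fills=none; bids=[#3:4@103] asks=[#7:4@104 #6:5@105]
After op 9 [order #8] market_buy(qty=5): fills=#8x#7:4@104 #8x#6:1@105; bids=[#3:4@103] asks=[#6:4@105]
After op 10 [order #9] limit_sell(price=102, qty=8): fills=#3x#9:4@103; bids=[-] asks=[#9:4@102 #6:4@105]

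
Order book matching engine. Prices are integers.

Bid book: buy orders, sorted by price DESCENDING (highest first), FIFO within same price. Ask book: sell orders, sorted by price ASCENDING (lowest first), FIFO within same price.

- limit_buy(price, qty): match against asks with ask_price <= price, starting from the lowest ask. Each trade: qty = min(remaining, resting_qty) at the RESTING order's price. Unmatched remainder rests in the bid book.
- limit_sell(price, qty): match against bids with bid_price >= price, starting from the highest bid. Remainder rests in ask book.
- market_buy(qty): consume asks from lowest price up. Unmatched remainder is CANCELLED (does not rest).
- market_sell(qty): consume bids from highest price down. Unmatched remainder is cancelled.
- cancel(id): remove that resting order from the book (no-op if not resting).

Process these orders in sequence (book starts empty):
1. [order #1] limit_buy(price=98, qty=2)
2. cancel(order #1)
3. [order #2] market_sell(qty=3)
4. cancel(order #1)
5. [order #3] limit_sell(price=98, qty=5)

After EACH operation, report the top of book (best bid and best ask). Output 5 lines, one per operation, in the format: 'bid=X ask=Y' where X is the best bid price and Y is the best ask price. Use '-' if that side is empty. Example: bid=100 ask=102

Answer: bid=98 ask=-
bid=- ask=-
bid=- ask=-
bid=- ask=-
bid=- ask=98

Derivation:
After op 1 [order #1] limit_buy(price=98, qty=2): fills=none; bids=[#1:2@98] asks=[-]
After op 2 cancel(order #1): fills=none; bids=[-] asks=[-]
After op 3 [order #2] market_sell(qty=3): fills=none; bids=[-] asks=[-]
After op 4 cancel(order #1): fills=none; bids=[-] asks=[-]
After op 5 [order #3] limit_sell(price=98, qty=5): fills=none; bids=[-] asks=[#3:5@98]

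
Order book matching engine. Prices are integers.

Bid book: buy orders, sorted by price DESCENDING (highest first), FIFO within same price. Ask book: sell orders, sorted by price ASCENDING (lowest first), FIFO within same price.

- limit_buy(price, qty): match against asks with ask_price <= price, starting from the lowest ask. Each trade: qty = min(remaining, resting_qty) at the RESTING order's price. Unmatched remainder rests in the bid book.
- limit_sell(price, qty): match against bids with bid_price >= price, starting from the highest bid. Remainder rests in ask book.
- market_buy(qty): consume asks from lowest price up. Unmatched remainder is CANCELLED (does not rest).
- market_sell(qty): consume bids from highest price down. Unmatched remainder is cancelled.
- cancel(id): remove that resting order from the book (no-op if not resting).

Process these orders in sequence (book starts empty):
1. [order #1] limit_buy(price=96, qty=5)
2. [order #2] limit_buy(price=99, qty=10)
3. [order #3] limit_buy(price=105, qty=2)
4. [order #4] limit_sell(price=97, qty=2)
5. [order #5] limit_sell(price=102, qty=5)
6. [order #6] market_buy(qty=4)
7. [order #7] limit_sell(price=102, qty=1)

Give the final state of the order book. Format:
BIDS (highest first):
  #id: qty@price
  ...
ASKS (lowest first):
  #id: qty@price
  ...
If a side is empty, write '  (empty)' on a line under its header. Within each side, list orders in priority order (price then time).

Answer: BIDS (highest first):
  #2: 10@99
  #1: 5@96
ASKS (lowest first):
  #5: 1@102
  #7: 1@102

Derivation:
After op 1 [order #1] limit_buy(price=96, qty=5): fills=none; bids=[#1:5@96] asks=[-]
After op 2 [order #2] limit_buy(price=99, qty=10): fills=none; bids=[#2:10@99 #1:5@96] asks=[-]
After op 3 [order #3] limit_buy(price=105, qty=2): fills=none; bids=[#3:2@105 #2:10@99 #1:5@96] asks=[-]
After op 4 [order #4] limit_sell(price=97, qty=2): fills=#3x#4:2@105; bids=[#2:10@99 #1:5@96] asks=[-]
After op 5 [order #5] limit_sell(price=102, qty=5): fills=none; bids=[#2:10@99 #1:5@96] asks=[#5:5@102]
After op 6 [order #6] market_buy(qty=4): fills=#6x#5:4@102; bids=[#2:10@99 #1:5@96] asks=[#5:1@102]
After op 7 [order #7] limit_sell(price=102, qty=1): fills=none; bids=[#2:10@99 #1:5@96] asks=[#5:1@102 #7:1@102]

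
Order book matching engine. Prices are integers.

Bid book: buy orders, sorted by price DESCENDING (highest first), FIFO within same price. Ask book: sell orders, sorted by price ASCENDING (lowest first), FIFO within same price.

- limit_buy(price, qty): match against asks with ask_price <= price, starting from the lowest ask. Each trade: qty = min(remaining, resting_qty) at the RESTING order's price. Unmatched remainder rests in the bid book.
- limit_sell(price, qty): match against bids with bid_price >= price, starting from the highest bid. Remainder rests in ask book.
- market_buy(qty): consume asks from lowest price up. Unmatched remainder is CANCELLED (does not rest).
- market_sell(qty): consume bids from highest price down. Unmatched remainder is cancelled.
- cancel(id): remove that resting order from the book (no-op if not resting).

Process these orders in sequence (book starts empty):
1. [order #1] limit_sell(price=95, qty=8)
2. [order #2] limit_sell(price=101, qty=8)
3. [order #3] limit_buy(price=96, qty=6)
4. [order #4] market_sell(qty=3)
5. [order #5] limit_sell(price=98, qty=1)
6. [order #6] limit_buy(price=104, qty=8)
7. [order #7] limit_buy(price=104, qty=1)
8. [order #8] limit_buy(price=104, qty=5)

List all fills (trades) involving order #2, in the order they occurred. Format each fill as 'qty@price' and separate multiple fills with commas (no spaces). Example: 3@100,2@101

Answer: 5@101,1@101,2@101

Derivation:
After op 1 [order #1] limit_sell(price=95, qty=8): fills=none; bids=[-] asks=[#1:8@95]
After op 2 [order #2] limit_sell(price=101, qty=8): fills=none; bids=[-] asks=[#1:8@95 #2:8@101]
After op 3 [order #3] limit_buy(price=96, qty=6): fills=#3x#1:6@95; bids=[-] asks=[#1:2@95 #2:8@101]
After op 4 [order #4] market_sell(qty=3): fills=none; bids=[-] asks=[#1:2@95 #2:8@101]
After op 5 [order #5] limit_sell(price=98, qty=1): fills=none; bids=[-] asks=[#1:2@95 #5:1@98 #2:8@101]
After op 6 [order #6] limit_buy(price=104, qty=8): fills=#6x#1:2@95 #6x#5:1@98 #6x#2:5@101; bids=[-] asks=[#2:3@101]
After op 7 [order #7] limit_buy(price=104, qty=1): fills=#7x#2:1@101; bids=[-] asks=[#2:2@101]
After op 8 [order #8] limit_buy(price=104, qty=5): fills=#8x#2:2@101; bids=[#8:3@104] asks=[-]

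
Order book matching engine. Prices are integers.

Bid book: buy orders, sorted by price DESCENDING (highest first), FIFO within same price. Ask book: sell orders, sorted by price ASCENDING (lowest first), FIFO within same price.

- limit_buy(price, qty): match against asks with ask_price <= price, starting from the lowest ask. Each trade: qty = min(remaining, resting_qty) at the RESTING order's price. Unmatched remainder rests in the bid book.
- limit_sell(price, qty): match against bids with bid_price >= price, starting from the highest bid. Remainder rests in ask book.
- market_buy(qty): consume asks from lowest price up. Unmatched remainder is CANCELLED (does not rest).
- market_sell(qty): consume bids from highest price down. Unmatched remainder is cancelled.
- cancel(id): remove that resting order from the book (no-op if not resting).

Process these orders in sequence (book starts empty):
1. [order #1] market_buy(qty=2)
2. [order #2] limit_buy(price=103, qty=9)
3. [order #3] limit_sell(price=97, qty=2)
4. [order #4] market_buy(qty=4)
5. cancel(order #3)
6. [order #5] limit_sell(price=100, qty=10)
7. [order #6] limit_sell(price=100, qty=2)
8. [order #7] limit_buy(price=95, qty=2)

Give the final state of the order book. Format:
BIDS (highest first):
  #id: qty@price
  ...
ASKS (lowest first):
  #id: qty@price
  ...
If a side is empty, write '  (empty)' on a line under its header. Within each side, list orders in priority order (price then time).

After op 1 [order #1] market_buy(qty=2): fills=none; bids=[-] asks=[-]
After op 2 [order #2] limit_buy(price=103, qty=9): fills=none; bids=[#2:9@103] asks=[-]
After op 3 [order #3] limit_sell(price=97, qty=2): fills=#2x#3:2@103; bids=[#2:7@103] asks=[-]
After op 4 [order #4] market_buy(qty=4): fills=none; bids=[#2:7@103] asks=[-]
After op 5 cancel(order #3): fills=none; bids=[#2:7@103] asks=[-]
After op 6 [order #5] limit_sell(price=100, qty=10): fills=#2x#5:7@103; bids=[-] asks=[#5:3@100]
After op 7 [order #6] limit_sell(price=100, qty=2): fills=none; bids=[-] asks=[#5:3@100 #6:2@100]
After op 8 [order #7] limit_buy(price=95, qty=2): fills=none; bids=[#7:2@95] asks=[#5:3@100 #6:2@100]

Answer: BIDS (highest first):
  #7: 2@95
ASKS (lowest first):
  #5: 3@100
  #6: 2@100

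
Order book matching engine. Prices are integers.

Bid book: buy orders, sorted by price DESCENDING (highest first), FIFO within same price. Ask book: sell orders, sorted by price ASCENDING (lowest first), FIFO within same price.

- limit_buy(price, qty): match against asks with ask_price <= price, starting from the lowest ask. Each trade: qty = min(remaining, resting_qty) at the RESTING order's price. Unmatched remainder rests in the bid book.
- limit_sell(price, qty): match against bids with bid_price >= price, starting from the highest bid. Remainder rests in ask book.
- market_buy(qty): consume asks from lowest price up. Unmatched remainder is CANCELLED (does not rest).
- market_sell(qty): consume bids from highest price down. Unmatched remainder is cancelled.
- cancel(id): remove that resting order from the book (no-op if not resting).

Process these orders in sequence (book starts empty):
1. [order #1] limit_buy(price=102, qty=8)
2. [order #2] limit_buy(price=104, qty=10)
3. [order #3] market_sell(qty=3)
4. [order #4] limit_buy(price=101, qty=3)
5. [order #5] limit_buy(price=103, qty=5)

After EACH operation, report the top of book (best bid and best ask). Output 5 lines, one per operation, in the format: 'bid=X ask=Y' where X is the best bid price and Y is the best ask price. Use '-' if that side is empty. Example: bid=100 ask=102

After op 1 [order #1] limit_buy(price=102, qty=8): fills=none; bids=[#1:8@102] asks=[-]
After op 2 [order #2] limit_buy(price=104, qty=10): fills=none; bids=[#2:10@104 #1:8@102] asks=[-]
After op 3 [order #3] market_sell(qty=3): fills=#2x#3:3@104; bids=[#2:7@104 #1:8@102] asks=[-]
After op 4 [order #4] limit_buy(price=101, qty=3): fills=none; bids=[#2:7@104 #1:8@102 #4:3@101] asks=[-]
After op 5 [order #5] limit_buy(price=103, qty=5): fills=none; bids=[#2:7@104 #5:5@103 #1:8@102 #4:3@101] asks=[-]

Answer: bid=102 ask=-
bid=104 ask=-
bid=104 ask=-
bid=104 ask=-
bid=104 ask=-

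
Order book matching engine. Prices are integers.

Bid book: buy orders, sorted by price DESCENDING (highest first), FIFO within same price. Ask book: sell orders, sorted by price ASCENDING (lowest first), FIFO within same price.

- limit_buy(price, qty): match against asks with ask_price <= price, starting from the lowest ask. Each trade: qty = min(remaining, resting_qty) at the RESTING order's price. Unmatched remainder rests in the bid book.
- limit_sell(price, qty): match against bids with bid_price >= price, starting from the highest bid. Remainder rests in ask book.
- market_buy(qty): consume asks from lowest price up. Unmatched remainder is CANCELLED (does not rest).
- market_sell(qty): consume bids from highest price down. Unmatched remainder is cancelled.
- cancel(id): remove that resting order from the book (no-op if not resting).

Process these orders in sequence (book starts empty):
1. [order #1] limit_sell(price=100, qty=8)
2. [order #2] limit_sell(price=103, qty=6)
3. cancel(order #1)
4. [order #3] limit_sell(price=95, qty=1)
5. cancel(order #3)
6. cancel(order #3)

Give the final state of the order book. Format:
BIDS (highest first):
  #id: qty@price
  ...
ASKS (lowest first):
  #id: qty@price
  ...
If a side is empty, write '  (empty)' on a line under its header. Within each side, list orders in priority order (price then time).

Answer: BIDS (highest first):
  (empty)
ASKS (lowest first):
  #2: 6@103

Derivation:
After op 1 [order #1] limit_sell(price=100, qty=8): fills=none; bids=[-] asks=[#1:8@100]
After op 2 [order #2] limit_sell(price=103, qty=6): fills=none; bids=[-] asks=[#1:8@100 #2:6@103]
After op 3 cancel(order #1): fills=none; bids=[-] asks=[#2:6@103]
After op 4 [order #3] limit_sell(price=95, qty=1): fills=none; bids=[-] asks=[#3:1@95 #2:6@103]
After op 5 cancel(order #3): fills=none; bids=[-] asks=[#2:6@103]
After op 6 cancel(order #3): fills=none; bids=[-] asks=[#2:6@103]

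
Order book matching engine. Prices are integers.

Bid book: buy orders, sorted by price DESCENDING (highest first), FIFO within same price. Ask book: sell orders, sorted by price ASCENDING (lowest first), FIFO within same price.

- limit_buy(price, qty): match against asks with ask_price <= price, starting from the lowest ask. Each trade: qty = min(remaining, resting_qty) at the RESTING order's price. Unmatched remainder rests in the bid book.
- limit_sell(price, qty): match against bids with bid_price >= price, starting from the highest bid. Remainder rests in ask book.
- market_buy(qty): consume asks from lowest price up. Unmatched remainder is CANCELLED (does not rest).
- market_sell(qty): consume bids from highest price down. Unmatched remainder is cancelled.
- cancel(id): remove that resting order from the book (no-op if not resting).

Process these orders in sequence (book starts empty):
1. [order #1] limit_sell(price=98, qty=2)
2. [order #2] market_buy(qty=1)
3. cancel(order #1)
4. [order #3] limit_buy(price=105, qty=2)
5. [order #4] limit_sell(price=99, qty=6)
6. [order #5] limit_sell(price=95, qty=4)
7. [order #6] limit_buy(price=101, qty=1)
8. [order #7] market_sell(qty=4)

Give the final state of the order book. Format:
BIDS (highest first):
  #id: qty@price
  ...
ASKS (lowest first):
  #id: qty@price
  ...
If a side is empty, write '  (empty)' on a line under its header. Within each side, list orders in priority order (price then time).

After op 1 [order #1] limit_sell(price=98, qty=2): fills=none; bids=[-] asks=[#1:2@98]
After op 2 [order #2] market_buy(qty=1): fills=#2x#1:1@98; bids=[-] asks=[#1:1@98]
After op 3 cancel(order #1): fills=none; bids=[-] asks=[-]
After op 4 [order #3] limit_buy(price=105, qty=2): fills=none; bids=[#3:2@105] asks=[-]
After op 5 [order #4] limit_sell(price=99, qty=6): fills=#3x#4:2@105; bids=[-] asks=[#4:4@99]
After op 6 [order #5] limit_sell(price=95, qty=4): fills=none; bids=[-] asks=[#5:4@95 #4:4@99]
After op 7 [order #6] limit_buy(price=101, qty=1): fills=#6x#5:1@95; bids=[-] asks=[#5:3@95 #4:4@99]
After op 8 [order #7] market_sell(qty=4): fills=none; bids=[-] asks=[#5:3@95 #4:4@99]

Answer: BIDS (highest first):
  (empty)
ASKS (lowest first):
  #5: 3@95
  #4: 4@99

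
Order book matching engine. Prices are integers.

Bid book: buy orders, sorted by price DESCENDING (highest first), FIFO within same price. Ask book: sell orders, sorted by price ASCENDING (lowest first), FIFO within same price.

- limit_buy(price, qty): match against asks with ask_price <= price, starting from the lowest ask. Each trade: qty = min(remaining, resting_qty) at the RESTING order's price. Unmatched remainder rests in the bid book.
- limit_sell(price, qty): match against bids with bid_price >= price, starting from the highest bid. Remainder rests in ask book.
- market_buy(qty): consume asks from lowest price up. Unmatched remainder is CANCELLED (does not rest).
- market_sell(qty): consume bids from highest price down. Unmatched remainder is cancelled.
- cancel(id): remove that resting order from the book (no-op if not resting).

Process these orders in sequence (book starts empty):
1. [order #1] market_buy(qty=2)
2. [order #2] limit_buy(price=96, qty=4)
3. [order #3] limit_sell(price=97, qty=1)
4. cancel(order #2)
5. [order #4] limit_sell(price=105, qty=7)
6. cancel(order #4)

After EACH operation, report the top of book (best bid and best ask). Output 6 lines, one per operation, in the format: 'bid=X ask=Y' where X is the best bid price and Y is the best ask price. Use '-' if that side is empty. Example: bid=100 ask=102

After op 1 [order #1] market_buy(qty=2): fills=none; bids=[-] asks=[-]
After op 2 [order #2] limit_buy(price=96, qty=4): fills=none; bids=[#2:4@96] asks=[-]
After op 3 [order #3] limit_sell(price=97, qty=1): fills=none; bids=[#2:4@96] asks=[#3:1@97]
After op 4 cancel(order #2): fills=none; bids=[-] asks=[#3:1@97]
After op 5 [order #4] limit_sell(price=105, qty=7): fills=none; bids=[-] asks=[#3:1@97 #4:7@105]
After op 6 cancel(order #4): fills=none; bids=[-] asks=[#3:1@97]

Answer: bid=- ask=-
bid=96 ask=-
bid=96 ask=97
bid=- ask=97
bid=- ask=97
bid=- ask=97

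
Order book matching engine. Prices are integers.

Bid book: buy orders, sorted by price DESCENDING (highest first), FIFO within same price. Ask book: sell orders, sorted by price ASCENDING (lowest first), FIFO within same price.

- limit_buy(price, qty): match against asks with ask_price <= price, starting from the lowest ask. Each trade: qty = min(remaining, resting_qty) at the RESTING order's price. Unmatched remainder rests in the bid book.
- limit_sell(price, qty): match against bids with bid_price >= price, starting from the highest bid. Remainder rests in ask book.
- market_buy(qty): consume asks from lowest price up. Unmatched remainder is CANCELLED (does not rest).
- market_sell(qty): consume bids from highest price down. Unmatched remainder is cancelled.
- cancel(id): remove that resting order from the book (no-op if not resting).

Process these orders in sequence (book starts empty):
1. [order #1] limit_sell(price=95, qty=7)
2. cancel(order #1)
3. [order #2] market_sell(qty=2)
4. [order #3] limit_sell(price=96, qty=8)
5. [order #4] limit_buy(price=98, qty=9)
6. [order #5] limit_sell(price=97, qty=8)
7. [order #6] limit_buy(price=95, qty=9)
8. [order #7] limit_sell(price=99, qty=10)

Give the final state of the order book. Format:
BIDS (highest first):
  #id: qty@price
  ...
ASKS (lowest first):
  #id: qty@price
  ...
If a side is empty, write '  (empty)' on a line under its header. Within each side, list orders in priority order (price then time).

After op 1 [order #1] limit_sell(price=95, qty=7): fills=none; bids=[-] asks=[#1:7@95]
After op 2 cancel(order #1): fills=none; bids=[-] asks=[-]
After op 3 [order #2] market_sell(qty=2): fills=none; bids=[-] asks=[-]
After op 4 [order #3] limit_sell(price=96, qty=8): fills=none; bids=[-] asks=[#3:8@96]
After op 5 [order #4] limit_buy(price=98, qty=9): fills=#4x#3:8@96; bids=[#4:1@98] asks=[-]
After op 6 [order #5] limit_sell(price=97, qty=8): fills=#4x#5:1@98; bids=[-] asks=[#5:7@97]
After op 7 [order #6] limit_buy(price=95, qty=9): fills=none; bids=[#6:9@95] asks=[#5:7@97]
After op 8 [order #7] limit_sell(price=99, qty=10): fills=none; bids=[#6:9@95] asks=[#5:7@97 #7:10@99]

Answer: BIDS (highest first):
  #6: 9@95
ASKS (lowest first):
  #5: 7@97
  #7: 10@99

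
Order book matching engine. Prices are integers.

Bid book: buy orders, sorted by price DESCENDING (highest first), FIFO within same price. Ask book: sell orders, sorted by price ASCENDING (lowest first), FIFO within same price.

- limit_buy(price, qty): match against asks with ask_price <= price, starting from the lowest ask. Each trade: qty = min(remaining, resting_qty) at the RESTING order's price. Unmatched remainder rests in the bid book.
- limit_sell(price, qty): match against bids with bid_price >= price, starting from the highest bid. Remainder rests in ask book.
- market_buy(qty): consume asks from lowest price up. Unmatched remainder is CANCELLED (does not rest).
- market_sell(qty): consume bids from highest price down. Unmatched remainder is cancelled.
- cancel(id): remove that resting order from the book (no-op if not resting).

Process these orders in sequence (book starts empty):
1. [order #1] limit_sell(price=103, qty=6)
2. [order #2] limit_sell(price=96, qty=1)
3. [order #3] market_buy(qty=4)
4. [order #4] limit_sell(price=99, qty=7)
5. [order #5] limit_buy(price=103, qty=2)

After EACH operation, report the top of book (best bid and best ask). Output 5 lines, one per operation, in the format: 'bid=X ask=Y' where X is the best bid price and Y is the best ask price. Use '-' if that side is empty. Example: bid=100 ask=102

After op 1 [order #1] limit_sell(price=103, qty=6): fills=none; bids=[-] asks=[#1:6@103]
After op 2 [order #2] limit_sell(price=96, qty=1): fills=none; bids=[-] asks=[#2:1@96 #1:6@103]
After op 3 [order #3] market_buy(qty=4): fills=#3x#2:1@96 #3x#1:3@103; bids=[-] asks=[#1:3@103]
After op 4 [order #4] limit_sell(price=99, qty=7): fills=none; bids=[-] asks=[#4:7@99 #1:3@103]
After op 5 [order #5] limit_buy(price=103, qty=2): fills=#5x#4:2@99; bids=[-] asks=[#4:5@99 #1:3@103]

Answer: bid=- ask=103
bid=- ask=96
bid=- ask=103
bid=- ask=99
bid=- ask=99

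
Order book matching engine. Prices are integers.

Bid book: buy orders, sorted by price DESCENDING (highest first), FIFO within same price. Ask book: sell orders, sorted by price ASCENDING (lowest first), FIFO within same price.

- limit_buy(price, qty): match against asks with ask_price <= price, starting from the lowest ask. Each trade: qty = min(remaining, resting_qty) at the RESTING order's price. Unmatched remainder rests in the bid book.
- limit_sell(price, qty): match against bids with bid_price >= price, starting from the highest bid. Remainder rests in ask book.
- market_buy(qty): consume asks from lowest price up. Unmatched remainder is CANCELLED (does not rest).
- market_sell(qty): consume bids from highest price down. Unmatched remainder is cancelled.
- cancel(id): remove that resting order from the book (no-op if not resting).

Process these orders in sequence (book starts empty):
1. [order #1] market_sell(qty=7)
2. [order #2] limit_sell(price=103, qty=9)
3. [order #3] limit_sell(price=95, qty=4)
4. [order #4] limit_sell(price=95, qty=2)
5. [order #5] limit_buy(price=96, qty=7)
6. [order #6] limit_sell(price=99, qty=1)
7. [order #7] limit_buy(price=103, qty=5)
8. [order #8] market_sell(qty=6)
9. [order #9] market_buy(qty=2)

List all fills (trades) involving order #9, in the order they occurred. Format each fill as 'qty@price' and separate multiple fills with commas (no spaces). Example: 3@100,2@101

After op 1 [order #1] market_sell(qty=7): fills=none; bids=[-] asks=[-]
After op 2 [order #2] limit_sell(price=103, qty=9): fills=none; bids=[-] asks=[#2:9@103]
After op 3 [order #3] limit_sell(price=95, qty=4): fills=none; bids=[-] asks=[#3:4@95 #2:9@103]
After op 4 [order #4] limit_sell(price=95, qty=2): fills=none; bids=[-] asks=[#3:4@95 #4:2@95 #2:9@103]
After op 5 [order #5] limit_buy(price=96, qty=7): fills=#5x#3:4@95 #5x#4:2@95; bids=[#5:1@96] asks=[#2:9@103]
After op 6 [order #6] limit_sell(price=99, qty=1): fills=none; bids=[#5:1@96] asks=[#6:1@99 #2:9@103]
After op 7 [order #7] limit_buy(price=103, qty=5): fills=#7x#6:1@99 #7x#2:4@103; bids=[#5:1@96] asks=[#2:5@103]
After op 8 [order #8] market_sell(qty=6): fills=#5x#8:1@96; bids=[-] asks=[#2:5@103]
After op 9 [order #9] market_buy(qty=2): fills=#9x#2:2@103; bids=[-] asks=[#2:3@103]

Answer: 2@103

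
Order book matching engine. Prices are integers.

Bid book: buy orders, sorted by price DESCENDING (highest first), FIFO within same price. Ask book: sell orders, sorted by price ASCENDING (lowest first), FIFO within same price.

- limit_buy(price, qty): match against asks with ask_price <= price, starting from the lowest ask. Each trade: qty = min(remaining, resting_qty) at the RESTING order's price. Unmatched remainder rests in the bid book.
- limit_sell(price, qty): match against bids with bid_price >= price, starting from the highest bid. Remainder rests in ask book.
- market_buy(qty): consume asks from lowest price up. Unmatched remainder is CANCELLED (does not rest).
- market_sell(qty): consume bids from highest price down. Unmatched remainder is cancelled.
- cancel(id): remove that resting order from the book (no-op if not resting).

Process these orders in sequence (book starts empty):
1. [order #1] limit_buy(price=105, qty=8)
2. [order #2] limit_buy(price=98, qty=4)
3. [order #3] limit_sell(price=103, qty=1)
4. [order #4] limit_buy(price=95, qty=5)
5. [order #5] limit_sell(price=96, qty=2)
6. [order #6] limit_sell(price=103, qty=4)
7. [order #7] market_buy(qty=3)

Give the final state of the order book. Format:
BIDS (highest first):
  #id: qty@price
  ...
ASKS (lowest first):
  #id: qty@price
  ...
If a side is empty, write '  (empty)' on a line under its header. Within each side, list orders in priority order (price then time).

After op 1 [order #1] limit_buy(price=105, qty=8): fills=none; bids=[#1:8@105] asks=[-]
After op 2 [order #2] limit_buy(price=98, qty=4): fills=none; bids=[#1:8@105 #2:4@98] asks=[-]
After op 3 [order #3] limit_sell(price=103, qty=1): fills=#1x#3:1@105; bids=[#1:7@105 #2:4@98] asks=[-]
After op 4 [order #4] limit_buy(price=95, qty=5): fills=none; bids=[#1:7@105 #2:4@98 #4:5@95] asks=[-]
After op 5 [order #5] limit_sell(price=96, qty=2): fills=#1x#5:2@105; bids=[#1:5@105 #2:4@98 #4:5@95] asks=[-]
After op 6 [order #6] limit_sell(price=103, qty=4): fills=#1x#6:4@105; bids=[#1:1@105 #2:4@98 #4:5@95] asks=[-]
After op 7 [order #7] market_buy(qty=3): fills=none; bids=[#1:1@105 #2:4@98 #4:5@95] asks=[-]

Answer: BIDS (highest first):
  #1: 1@105
  #2: 4@98
  #4: 5@95
ASKS (lowest first):
  (empty)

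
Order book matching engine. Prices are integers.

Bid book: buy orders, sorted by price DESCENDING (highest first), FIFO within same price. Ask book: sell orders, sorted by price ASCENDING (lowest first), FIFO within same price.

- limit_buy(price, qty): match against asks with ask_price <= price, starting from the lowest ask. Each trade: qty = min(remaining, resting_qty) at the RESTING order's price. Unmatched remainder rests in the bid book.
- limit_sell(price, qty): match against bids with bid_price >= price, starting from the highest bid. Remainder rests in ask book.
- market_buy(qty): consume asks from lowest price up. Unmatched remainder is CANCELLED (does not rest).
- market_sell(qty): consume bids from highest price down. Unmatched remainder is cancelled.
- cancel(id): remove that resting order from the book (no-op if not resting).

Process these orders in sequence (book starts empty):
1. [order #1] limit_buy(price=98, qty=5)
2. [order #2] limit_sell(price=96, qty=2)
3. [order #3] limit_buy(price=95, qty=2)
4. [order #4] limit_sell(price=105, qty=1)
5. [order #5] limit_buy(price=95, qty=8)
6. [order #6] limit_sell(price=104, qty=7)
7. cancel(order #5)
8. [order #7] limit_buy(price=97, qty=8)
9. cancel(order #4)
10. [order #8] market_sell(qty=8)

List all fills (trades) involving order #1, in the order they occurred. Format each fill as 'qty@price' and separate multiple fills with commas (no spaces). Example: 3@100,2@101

Answer: 2@98,3@98

Derivation:
After op 1 [order #1] limit_buy(price=98, qty=5): fills=none; bids=[#1:5@98] asks=[-]
After op 2 [order #2] limit_sell(price=96, qty=2): fills=#1x#2:2@98; bids=[#1:3@98] asks=[-]
After op 3 [order #3] limit_buy(price=95, qty=2): fills=none; bids=[#1:3@98 #3:2@95] asks=[-]
After op 4 [order #4] limit_sell(price=105, qty=1): fills=none; bids=[#1:3@98 #3:2@95] asks=[#4:1@105]
After op 5 [order #5] limit_buy(price=95, qty=8): fills=none; bids=[#1:3@98 #3:2@95 #5:8@95] asks=[#4:1@105]
After op 6 [order #6] limit_sell(price=104, qty=7): fills=none; bids=[#1:3@98 #3:2@95 #5:8@95] asks=[#6:7@104 #4:1@105]
After op 7 cancel(order #5): fills=none; bids=[#1:3@98 #3:2@95] asks=[#6:7@104 #4:1@105]
After op 8 [order #7] limit_buy(price=97, qty=8): fills=none; bids=[#1:3@98 #7:8@97 #3:2@95] asks=[#6:7@104 #4:1@105]
After op 9 cancel(order #4): fills=none; bids=[#1:3@98 #7:8@97 #3:2@95] asks=[#6:7@104]
After op 10 [order #8] market_sell(qty=8): fills=#1x#8:3@98 #7x#8:5@97; bids=[#7:3@97 #3:2@95] asks=[#6:7@104]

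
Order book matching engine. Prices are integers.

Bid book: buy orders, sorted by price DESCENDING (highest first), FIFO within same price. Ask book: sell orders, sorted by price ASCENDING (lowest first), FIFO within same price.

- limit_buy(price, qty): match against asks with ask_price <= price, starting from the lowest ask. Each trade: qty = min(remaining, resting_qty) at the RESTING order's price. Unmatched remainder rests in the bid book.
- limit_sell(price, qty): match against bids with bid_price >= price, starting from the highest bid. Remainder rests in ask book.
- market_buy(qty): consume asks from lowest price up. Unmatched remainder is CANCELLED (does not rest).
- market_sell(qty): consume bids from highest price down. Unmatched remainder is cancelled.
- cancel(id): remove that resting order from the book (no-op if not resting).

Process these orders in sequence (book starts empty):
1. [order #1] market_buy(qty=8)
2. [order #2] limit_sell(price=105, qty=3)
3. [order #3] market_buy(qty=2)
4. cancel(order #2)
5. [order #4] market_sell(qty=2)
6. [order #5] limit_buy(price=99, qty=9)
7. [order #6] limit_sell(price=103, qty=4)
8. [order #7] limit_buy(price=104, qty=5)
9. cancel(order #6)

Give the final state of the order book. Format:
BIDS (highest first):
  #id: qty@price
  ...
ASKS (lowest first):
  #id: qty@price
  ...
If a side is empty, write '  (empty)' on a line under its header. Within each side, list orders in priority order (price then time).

After op 1 [order #1] market_buy(qty=8): fills=none; bids=[-] asks=[-]
After op 2 [order #2] limit_sell(price=105, qty=3): fills=none; bids=[-] asks=[#2:3@105]
After op 3 [order #3] market_buy(qty=2): fills=#3x#2:2@105; bids=[-] asks=[#2:1@105]
After op 4 cancel(order #2): fills=none; bids=[-] asks=[-]
After op 5 [order #4] market_sell(qty=2): fills=none; bids=[-] asks=[-]
After op 6 [order #5] limit_buy(price=99, qty=9): fills=none; bids=[#5:9@99] asks=[-]
After op 7 [order #6] limit_sell(price=103, qty=4): fills=none; bids=[#5:9@99] asks=[#6:4@103]
After op 8 [order #7] limit_buy(price=104, qty=5): fills=#7x#6:4@103; bids=[#7:1@104 #5:9@99] asks=[-]
After op 9 cancel(order #6): fills=none; bids=[#7:1@104 #5:9@99] asks=[-]

Answer: BIDS (highest first):
  #7: 1@104
  #5: 9@99
ASKS (lowest first):
  (empty)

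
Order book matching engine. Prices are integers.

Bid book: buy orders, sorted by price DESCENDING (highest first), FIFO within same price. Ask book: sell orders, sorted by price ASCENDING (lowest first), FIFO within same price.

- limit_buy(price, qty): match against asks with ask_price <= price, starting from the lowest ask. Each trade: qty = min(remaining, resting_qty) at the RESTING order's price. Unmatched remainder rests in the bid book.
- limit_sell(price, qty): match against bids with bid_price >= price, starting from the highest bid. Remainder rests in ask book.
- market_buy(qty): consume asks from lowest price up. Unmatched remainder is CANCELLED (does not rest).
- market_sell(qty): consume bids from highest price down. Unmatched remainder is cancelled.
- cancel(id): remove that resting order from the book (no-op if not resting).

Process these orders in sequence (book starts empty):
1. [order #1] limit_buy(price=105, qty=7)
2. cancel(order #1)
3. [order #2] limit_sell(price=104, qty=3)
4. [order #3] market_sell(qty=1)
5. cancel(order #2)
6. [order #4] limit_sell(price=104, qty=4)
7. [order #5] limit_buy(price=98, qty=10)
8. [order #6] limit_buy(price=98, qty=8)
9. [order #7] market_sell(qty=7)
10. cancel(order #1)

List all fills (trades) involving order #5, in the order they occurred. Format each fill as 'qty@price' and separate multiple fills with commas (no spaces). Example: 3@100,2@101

After op 1 [order #1] limit_buy(price=105, qty=7): fills=none; bids=[#1:7@105] asks=[-]
After op 2 cancel(order #1): fills=none; bids=[-] asks=[-]
After op 3 [order #2] limit_sell(price=104, qty=3): fills=none; bids=[-] asks=[#2:3@104]
After op 4 [order #3] market_sell(qty=1): fills=none; bids=[-] asks=[#2:3@104]
After op 5 cancel(order #2): fills=none; bids=[-] asks=[-]
After op 6 [order #4] limit_sell(price=104, qty=4): fills=none; bids=[-] asks=[#4:4@104]
After op 7 [order #5] limit_buy(price=98, qty=10): fills=none; bids=[#5:10@98] asks=[#4:4@104]
After op 8 [order #6] limit_buy(price=98, qty=8): fills=none; bids=[#5:10@98 #6:8@98] asks=[#4:4@104]
After op 9 [order #7] market_sell(qty=7): fills=#5x#7:7@98; bids=[#5:3@98 #6:8@98] asks=[#4:4@104]
After op 10 cancel(order #1): fills=none; bids=[#5:3@98 #6:8@98] asks=[#4:4@104]

Answer: 7@98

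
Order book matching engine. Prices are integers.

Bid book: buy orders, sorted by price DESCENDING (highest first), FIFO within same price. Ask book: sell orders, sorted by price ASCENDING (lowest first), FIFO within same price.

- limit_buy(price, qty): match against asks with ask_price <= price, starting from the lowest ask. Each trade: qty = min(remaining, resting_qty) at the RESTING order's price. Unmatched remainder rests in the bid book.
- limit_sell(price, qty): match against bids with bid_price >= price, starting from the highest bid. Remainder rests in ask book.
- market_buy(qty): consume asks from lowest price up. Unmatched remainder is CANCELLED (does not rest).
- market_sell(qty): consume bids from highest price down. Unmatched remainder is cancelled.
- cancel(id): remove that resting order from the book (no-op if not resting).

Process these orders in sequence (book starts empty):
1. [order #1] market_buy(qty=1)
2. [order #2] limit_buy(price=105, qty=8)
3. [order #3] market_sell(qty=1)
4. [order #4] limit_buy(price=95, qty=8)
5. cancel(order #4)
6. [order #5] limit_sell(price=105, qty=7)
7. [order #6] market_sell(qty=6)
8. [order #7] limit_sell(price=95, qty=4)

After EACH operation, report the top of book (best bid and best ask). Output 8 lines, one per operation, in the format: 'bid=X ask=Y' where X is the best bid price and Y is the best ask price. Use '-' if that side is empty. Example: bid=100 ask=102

After op 1 [order #1] market_buy(qty=1): fills=none; bids=[-] asks=[-]
After op 2 [order #2] limit_buy(price=105, qty=8): fills=none; bids=[#2:8@105] asks=[-]
After op 3 [order #3] market_sell(qty=1): fills=#2x#3:1@105; bids=[#2:7@105] asks=[-]
After op 4 [order #4] limit_buy(price=95, qty=8): fills=none; bids=[#2:7@105 #4:8@95] asks=[-]
After op 5 cancel(order #4): fills=none; bids=[#2:7@105] asks=[-]
After op 6 [order #5] limit_sell(price=105, qty=7): fills=#2x#5:7@105; bids=[-] asks=[-]
After op 7 [order #6] market_sell(qty=6): fills=none; bids=[-] asks=[-]
After op 8 [order #7] limit_sell(price=95, qty=4): fills=none; bids=[-] asks=[#7:4@95]

Answer: bid=- ask=-
bid=105 ask=-
bid=105 ask=-
bid=105 ask=-
bid=105 ask=-
bid=- ask=-
bid=- ask=-
bid=- ask=95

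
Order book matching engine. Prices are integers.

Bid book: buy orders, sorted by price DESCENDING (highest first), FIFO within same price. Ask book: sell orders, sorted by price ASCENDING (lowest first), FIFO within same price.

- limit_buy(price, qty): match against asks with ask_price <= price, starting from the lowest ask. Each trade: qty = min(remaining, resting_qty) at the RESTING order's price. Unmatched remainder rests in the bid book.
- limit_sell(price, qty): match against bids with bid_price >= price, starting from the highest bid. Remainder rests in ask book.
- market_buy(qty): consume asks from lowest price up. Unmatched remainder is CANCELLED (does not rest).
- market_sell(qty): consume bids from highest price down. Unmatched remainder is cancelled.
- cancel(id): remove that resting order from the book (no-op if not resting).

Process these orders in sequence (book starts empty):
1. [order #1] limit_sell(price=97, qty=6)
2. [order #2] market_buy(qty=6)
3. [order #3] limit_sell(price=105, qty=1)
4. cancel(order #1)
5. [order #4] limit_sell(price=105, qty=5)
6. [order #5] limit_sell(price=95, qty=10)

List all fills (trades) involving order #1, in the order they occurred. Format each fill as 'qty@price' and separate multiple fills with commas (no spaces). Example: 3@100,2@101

After op 1 [order #1] limit_sell(price=97, qty=6): fills=none; bids=[-] asks=[#1:6@97]
After op 2 [order #2] market_buy(qty=6): fills=#2x#1:6@97; bids=[-] asks=[-]
After op 3 [order #3] limit_sell(price=105, qty=1): fills=none; bids=[-] asks=[#3:1@105]
After op 4 cancel(order #1): fills=none; bids=[-] asks=[#3:1@105]
After op 5 [order #4] limit_sell(price=105, qty=5): fills=none; bids=[-] asks=[#3:1@105 #4:5@105]
After op 6 [order #5] limit_sell(price=95, qty=10): fills=none; bids=[-] asks=[#5:10@95 #3:1@105 #4:5@105]

Answer: 6@97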